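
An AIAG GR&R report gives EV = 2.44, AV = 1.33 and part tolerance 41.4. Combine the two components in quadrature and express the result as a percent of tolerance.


GRR = sqrt(EV^2 + AV^2) = sqrt(2.44^2 + 1.33^2) = 2.7789386
%GRR = GRR / tol * 100 = 2.7789386 / 41.4 * 100
%GRR = 6.7124

6.7124


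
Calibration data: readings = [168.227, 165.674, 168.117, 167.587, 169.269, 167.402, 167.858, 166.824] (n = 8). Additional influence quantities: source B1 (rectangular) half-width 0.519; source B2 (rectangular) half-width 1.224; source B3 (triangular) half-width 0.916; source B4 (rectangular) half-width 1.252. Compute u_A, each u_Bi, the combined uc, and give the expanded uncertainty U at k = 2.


mean = (168.227 + 165.674 + 168.117 + 167.587 + 169.269 + 167.402 + 167.858 + 166.824) / 8 = 167.61975
s = sqrt(sum((x - mean)^2)/(n-1)) = 1.0596797
u_A = s / sqrt(n) = 1.0596797 / sqrt(8) = 0.37465335
u_B1 = 0.519 / sqrt(3) = 0.29964479
u_B2 = 1.224 / sqrt(3) = 0.70667673
u_B3 = 0.916 / sqrt(6) = 0.37395543
u_B4 = 1.252 / sqrt(3) = 0.72284254
uc = sqrt(0.37465335^2 + 0.29964479^2 + 0.70667673^2 + 0.37395543^2 + 0.72284254^2) = 1.1797831
U = k * uc = 2 * 1.1797831
U = 2.3596

2.3596


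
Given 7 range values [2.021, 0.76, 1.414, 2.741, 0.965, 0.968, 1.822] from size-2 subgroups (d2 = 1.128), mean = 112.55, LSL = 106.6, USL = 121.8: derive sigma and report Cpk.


R_bar = (2.021 + 0.76 + 1.414 + 2.741 + 0.965 + 0.968 + 1.822) / 7 = 1.5272857
sigma = R_bar / d2 = 1.5272857 / 1.128 = 1.3539767
Cp = (USL - LSL)/(6*sigma) = (121.8 - 106.6)/(6*1.3539767) = 1.8710
Cpu = (121.8 - 112.55)/(3*1.3539767) = 2.2772
Cpl = (112.55 - 106.6)/(3*1.3539767) = 1.4648
Cpk = min(Cpu, Cpl) = 1.4648

1.4648


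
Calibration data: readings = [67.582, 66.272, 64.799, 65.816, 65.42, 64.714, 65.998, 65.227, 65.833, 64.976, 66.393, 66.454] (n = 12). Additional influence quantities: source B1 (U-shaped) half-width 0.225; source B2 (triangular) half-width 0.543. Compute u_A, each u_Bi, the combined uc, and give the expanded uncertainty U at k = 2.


mean = (67.582 + 66.272 + 64.799 + 65.816 + 65.42 + 64.714 + 65.998 + 65.227 + 65.833 + 64.976 + 66.393 + 66.454) / 12 = 65.79033333
s = sqrt(sum((x - mean)^2)/(n-1)) = 0.82848178
u_A = s / sqrt(n) = 0.82848178 / sqrt(12) = 0.23916209
u_B1 = 0.225 / sqrt(2) = 0.15909903
u_B2 = 0.543 / sqrt(6) = 0.22167882
uc = sqrt(0.23916209^2 + 0.15909903^2 + 0.22167882^2) = 0.3628395
U = k * uc = 2 * 0.3628395
U = 0.7257

0.7257


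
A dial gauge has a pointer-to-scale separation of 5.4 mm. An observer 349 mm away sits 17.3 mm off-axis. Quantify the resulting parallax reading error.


error = h * offset / d
= 5.4 * 17.3 / 349
= 0.2677

0.2677


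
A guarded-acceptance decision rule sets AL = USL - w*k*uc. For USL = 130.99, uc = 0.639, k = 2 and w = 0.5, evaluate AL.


U = k * uc = 2 * 0.639 = 1.278
guard band g = w * U = 0.5 * 1.278 = 0.639
AL = USL - g = 130.99 - 0.639
AL = 130.3510

130.3510


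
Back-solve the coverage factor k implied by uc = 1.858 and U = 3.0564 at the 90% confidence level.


k = U / uc
k = 3.0564 / 1.858
k = 1.645

1.645


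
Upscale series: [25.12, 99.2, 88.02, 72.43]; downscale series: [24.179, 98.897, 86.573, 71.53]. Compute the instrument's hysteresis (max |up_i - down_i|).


|25.12 - 24.179| = 0.9410
|99.2 - 98.897| = 0.3030
|88.02 - 86.573| = 1.4470
|72.43 - 71.53| = 0.9000
hysteresis = max(diffs) = 1.4470

1.4470


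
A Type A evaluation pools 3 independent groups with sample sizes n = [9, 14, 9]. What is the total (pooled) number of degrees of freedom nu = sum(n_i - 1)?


nu = sum_i (n_i - 1)
nu = ((9 - 1) + (14 - 1) + (9 - 1))
nu = 8 + 13 + 8
nu = 29

29


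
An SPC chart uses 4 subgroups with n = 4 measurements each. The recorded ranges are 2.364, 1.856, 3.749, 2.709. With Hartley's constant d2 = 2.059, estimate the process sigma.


R_bar = (2.364 + 1.856 + 3.749 + 2.709) / 4
R_bar = 10.678 / 4 = 2.6695
sigma_hat = R_bar / d2 = 2.6695 / 2.059 = 1.2965

1.2965


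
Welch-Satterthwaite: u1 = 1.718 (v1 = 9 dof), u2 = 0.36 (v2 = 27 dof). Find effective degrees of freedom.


uc = sqrt(u1^2 + u2^2) = sqrt(1.718^2 + 0.36^2) = 1.7553131
v_eff = uc^4 / (u1^4/v1 + u2^4/v2)
= 1.7553131^4 / (1.718^4/9 + 0.36^4/27)
= 9.4933256 / 0.96856585
v_eff = 9.8014

9.8014


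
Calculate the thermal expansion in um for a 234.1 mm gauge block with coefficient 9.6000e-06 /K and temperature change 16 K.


dL = L * alpha * dT
= 234.1 * 9.6000e-06 * 16
= 0.0359578 mm
dL_um = 0.0359578 * 1000 = 35.9578 um

35.9578


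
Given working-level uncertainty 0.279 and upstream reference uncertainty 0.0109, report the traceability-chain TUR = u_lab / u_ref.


TUR = u_lab / u_ref
= 0.279 / 0.0109
= 25.5963

25.5963


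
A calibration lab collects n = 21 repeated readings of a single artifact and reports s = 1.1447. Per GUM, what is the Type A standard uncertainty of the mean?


u_A = s / sqrt(n)
u_A = 1.1447 / sqrt(21)
u_A = 1.1447 / 4.5825757
u_A = 0.2498

0.2498


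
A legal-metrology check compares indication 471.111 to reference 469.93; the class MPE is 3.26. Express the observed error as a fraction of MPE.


e = indication - reference = 471.111 - 469.93 = 1.1810
|e| = 1.1810
ratio = |e| / MPE = 1.1810 / 3.26
ratio = 0.3623

0.3623


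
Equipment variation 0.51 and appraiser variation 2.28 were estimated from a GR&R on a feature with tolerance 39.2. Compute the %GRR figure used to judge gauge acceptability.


GRR = sqrt(EV^2 + AV^2) = sqrt(0.51^2 + 2.28^2) = 2.3363433
%GRR = GRR / tol * 100 = 2.3363433 / 39.2 * 100
%GRR = 5.9601

5.9601


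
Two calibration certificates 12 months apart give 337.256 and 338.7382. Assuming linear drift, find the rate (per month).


rate = (v2 - v1) / months
= (338.7382 - 337.256) / 12
= 1.4822 / 12
= 0.1235

0.1235


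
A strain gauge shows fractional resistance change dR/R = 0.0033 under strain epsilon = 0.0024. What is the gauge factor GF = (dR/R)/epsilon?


GF = (dR/R) / epsilon
= 0.0033 / 0.0024
= 1.3750

1.3750


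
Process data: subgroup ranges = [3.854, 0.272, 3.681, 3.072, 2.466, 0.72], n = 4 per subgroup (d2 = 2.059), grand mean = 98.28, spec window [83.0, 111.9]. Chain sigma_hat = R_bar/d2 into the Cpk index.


R_bar = (3.854 + 0.272 + 3.681 + 3.072 + 2.466 + 0.72) / 6 = 2.3441667
sigma = R_bar / d2 = 2.3441667 / 2.059 = 1.1384977
Cp = (USL - LSL)/(6*sigma) = (111.9 - 83.0)/(6*1.1384977) = 4.2307
Cpu = (111.9 - 98.28)/(3*1.1384977) = 3.9877
Cpl = (98.28 - 83.0)/(3*1.1384977) = 4.4737
Cpk = min(Cpu, Cpl) = 3.9877

3.9877


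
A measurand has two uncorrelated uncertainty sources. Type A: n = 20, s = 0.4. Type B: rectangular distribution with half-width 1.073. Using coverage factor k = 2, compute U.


u_A = s / sqrt(n) = 0.4 / sqrt(20) = 0.089442719
u_B = half_width / sqrt(3) = 1.073 / sqrt(3) = 0.61949684
uc = sqrt(u_A^2 + u_B^2) = sqrt(0.089442719^2 + 0.61949684^2) = 0.62592039
U = k * uc = 2 * 0.62592039
U = 1.2518

1.2518


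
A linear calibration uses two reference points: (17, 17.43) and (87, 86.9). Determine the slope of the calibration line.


slope = (y2 - y1) / (x2 - x1)
= (86.9 - 17.43) / (87 - 17)
= 69.4700 / 70
= 0.9924

0.9924


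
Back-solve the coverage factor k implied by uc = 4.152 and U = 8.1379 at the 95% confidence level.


k = U / uc
k = 8.1379 / 4.152
k = 1.96

1.96


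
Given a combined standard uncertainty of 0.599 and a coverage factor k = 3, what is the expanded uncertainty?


U = k * uc
U = 3 * 0.599
U = 1.7970

1.7970


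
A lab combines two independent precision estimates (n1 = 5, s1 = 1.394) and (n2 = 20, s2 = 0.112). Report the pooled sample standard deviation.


s_p = sqrt(((n1-1)*s1^2 + (n2-1)*s2^2) / (n1+n2-2))
numerator = (5-1)*1.394^2 + (20-1)*0.112^2 = 7.772944 + 0.238336 = 8.01128
denominator = 5 + 20 - 2 = 23
s_p^2 = 8.01128 / 23 = 0.34831652
s_p = sqrt(0.34831652) = 0.5902

0.5902


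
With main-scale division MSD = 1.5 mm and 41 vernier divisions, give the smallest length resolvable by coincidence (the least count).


LC = MSD / n_div
= 1.5 / 41
= 0.0366

0.0366


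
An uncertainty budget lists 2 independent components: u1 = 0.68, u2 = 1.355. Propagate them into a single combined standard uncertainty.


uc = sqrt(0.68^2 + 1.355^2)
uc = sqrt(2.298425)
uc = 1.5161

1.5161


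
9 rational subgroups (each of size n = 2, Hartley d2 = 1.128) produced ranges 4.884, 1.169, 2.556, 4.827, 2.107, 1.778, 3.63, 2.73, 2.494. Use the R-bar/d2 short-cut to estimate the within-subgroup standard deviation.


R_bar = (4.884 + 1.169 + 2.556 + 4.827 + 2.107 + 1.778 + 3.63 + 2.73 + 2.494) / 9
R_bar = 26.175 / 9 = 2.9083333
sigma_hat = R_bar / d2 = 2.9083333 / 1.128 = 2.5783

2.5783


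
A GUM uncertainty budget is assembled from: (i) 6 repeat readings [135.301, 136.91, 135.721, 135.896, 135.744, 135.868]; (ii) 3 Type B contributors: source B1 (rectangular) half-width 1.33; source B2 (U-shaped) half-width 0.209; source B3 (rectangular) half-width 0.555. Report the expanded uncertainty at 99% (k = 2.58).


mean = (135.301 + 136.91 + 135.721 + 135.896 + 135.744 + 135.868) / 6 = 135.9066667
s = sqrt(sum((x - mean)^2)/(n-1)) = 0.53592002
u_A = s / sqrt(n) = 0.53592002 / sqrt(6) = 0.21878843
u_B1 = 1.33 / sqrt(3) = 0.76787586
u_B2 = 0.209 / sqrt(2) = 0.14778532
u_B3 = 0.555 / sqrt(3) = 0.3204294
uc = sqrt(0.21878843^2 + 0.76787586^2 + 0.14778532^2 + 0.3204294^2) = 0.87293597
U = k * uc = 2.58 * 0.87293597
U = 2.2522

2.2522


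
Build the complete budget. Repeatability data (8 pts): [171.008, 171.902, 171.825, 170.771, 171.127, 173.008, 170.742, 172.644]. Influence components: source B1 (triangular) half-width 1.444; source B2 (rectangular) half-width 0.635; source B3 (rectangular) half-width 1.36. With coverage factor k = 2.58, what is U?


mean = (171.008 + 171.902 + 171.825 + 170.771 + 171.127 + 173.008 + 170.742 + 172.644) / 8 = 171.628375
s = sqrt(sum((x - mean)^2)/(n-1)) = 0.86233784
u_A = s / sqrt(n) = 0.86233784 / sqrt(8) = 0.30488247
u_B1 = 1.444 / sqrt(6) = 0.58951053
u_B2 = 0.635 / sqrt(3) = 0.36661742
u_B3 = 1.36 / sqrt(3) = 0.78519637
uc = sqrt(0.30488247^2 + 0.58951053^2 + 0.36661742^2 + 0.78519637^2) = 1.0915208
U = k * uc = 2.58 * 1.0915208
U = 2.8161

2.8161


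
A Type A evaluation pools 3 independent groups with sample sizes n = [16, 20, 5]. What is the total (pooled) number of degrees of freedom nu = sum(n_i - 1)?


nu = sum_i (n_i - 1)
nu = ((16 - 1) + (20 - 1) + (5 - 1))
nu = 15 + 19 + 4
nu = 38

38


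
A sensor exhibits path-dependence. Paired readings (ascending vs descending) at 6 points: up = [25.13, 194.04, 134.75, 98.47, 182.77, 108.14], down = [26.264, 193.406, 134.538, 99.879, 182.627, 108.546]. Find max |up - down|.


|25.13 - 26.264| = 1.1340
|194.04 - 193.406| = 0.6340
|134.75 - 134.538| = 0.2120
|98.47 - 99.879| = 1.4090
|182.77 - 182.627| = 0.1430
|108.14 - 108.546| = 0.4060
hysteresis = max(diffs) = 1.4090

1.4090


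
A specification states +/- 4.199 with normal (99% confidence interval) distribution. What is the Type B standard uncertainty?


u_B = half_width / 2.576
u_B = 4.199 / 2.576
u_B = 1.6300

1.6300


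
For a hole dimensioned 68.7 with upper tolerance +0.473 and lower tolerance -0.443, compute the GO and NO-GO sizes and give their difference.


GO = nominal - lower_tol (smallest hole = maximum material condition)
GO = 68.7 - 0.443 = 68.257
NO-GO = nominal + upper_tol (largest hole = least material condition)
NO-GO = 68.7 + 0.473 = 69.173
spread = NO-GO - GO = 69.173 - 68.257 = 0.9160

0.9160


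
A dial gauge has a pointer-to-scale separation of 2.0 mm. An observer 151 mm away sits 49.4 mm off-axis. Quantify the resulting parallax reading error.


error = h * offset / d
= 2.0 * 49.4 / 151
= 0.6543

0.6543


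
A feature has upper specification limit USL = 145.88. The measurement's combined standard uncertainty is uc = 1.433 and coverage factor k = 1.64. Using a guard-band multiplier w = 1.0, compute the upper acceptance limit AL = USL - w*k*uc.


U = k * uc = 1.64 * 1.433 = 2.35012
guard band g = w * U = 1.0 * 2.35012 = 2.35012
AL = USL - g = 145.88 - 2.35012
AL = 143.5299

143.5299


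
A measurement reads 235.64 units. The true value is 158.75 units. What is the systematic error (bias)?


Systematic error = measured - true
= 235.64 - 158.75
= 76.8900

76.8900


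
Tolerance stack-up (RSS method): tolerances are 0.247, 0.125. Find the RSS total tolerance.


RSS = sqrt(0.247^2 + 0.125^2)
= sqrt(0.076634)
= 0.2768

0.2768


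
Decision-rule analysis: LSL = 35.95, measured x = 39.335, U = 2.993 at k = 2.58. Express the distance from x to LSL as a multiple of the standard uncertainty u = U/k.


u = U / k = 2.993 / 2.58 = 1.1600775
margin = |LSL - x| = |35.95 - 39.335| = 3.385
z = margin / u = 3.385 / 1.1600775
z = 2.9179

2.9179


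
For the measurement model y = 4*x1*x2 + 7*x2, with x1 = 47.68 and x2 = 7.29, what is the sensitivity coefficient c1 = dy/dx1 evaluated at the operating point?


y = 4*x1*x2 + 7*x2
dy/dx1 = 4*x2
Evaluate at x2 = 7.29: c1 = 4 * 7.29
c1 = 29.1600

29.1600


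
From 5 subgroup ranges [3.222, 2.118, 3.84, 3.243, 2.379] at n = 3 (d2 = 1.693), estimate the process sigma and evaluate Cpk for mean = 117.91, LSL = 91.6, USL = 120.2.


R_bar = (3.222 + 2.118 + 3.84 + 3.243 + 2.379) / 5 = 2.9604
sigma = R_bar / d2 = 2.9604 / 1.693 = 1.7486119
Cp = (USL - LSL)/(6*sigma) = (120.2 - 91.6)/(6*1.7486119) = 2.7260
Cpu = (120.2 - 117.91)/(3*1.7486119) = 0.4365
Cpl = (117.91 - 91.6)/(3*1.7486119) = 5.0154
Cpk = min(Cpu, Cpl) = 0.4365

0.4365


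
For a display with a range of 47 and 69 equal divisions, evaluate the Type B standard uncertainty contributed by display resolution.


resolution = range / divisions
resolution = 47 / 69 = 0.68115942
u_res = resolution / (2*sqrt(3))
u_res = 0.68115942 / 3.4641016
u_res = 0.1966

0.1966


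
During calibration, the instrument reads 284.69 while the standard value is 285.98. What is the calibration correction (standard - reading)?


Correction = standard - reading
= 285.98 - 284.69
= 1.2900

1.2900


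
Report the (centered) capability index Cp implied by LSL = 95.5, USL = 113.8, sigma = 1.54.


Cp = (USL - LSL) / (6 * sigma)
= (113.8 - 95.5) / (6 * 1.54)
= 18.3000 / 9.2400
= 1.9805

1.9805


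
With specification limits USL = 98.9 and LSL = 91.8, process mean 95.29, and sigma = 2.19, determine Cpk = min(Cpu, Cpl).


Cpu = (USL - mean) / (3*sigma) = (98.9 - 95.29) / (3*2.19) = 0.5495
Cpl = (mean - LSL) / (3*sigma) = (95.29 - 91.8) / (3*2.19) = 0.5312
Cpk = min(Cpu, Cpl) = 0.5312

0.5312


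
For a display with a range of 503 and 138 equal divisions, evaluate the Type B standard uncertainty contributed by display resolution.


resolution = range / divisions
resolution = 503 / 138 = 3.6449275
u_res = resolution / (2*sqrt(3))
u_res = 3.6449275 / 3.4641016
u_res = 1.0522

1.0522


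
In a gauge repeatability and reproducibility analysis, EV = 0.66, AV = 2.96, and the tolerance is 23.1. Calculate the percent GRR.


GRR = sqrt(EV^2 + AV^2) = sqrt(0.66^2 + 2.96^2) = 3.0326886
%GRR = GRR / tol * 100 = 3.0326886 / 23.1 * 100
%GRR = 13.1285

13.1285


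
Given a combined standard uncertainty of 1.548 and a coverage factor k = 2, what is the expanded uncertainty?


U = k * uc
U = 2 * 1.548
U = 3.0960

3.0960


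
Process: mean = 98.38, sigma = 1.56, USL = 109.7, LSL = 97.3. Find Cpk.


Cpu = (USL - mean) / (3*sigma) = (109.7 - 98.38) / (3*1.56) = 2.4188
Cpl = (mean - LSL) / (3*sigma) = (98.38 - 97.3) / (3*1.56) = 0.2308
Cpk = min(Cpu, Cpl) = 0.2308

0.2308


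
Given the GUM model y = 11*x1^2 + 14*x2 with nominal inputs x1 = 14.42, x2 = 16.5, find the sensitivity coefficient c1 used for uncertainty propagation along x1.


y = 11*x1^2 + 14*x2
dy/dx1 = 2*11*x1
Evaluate at x1 = 14.42: c1 = 22 * 14.42
c1 = 317.2400

317.2400


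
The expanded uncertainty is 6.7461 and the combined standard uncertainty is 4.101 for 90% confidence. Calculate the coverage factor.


k = U / uc
k = 6.7461 / 4.101
k = 1.645

1.645


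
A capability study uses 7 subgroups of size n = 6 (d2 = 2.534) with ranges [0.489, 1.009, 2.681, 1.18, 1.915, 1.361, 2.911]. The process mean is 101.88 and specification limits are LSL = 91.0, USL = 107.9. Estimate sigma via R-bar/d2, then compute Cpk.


R_bar = (0.489 + 1.009 + 2.681 + 1.18 + 1.915 + 1.361 + 2.911) / 7 = 1.6494286
sigma = R_bar / d2 = 1.6494286 / 2.534 = 0.65091894
Cp = (USL - LSL)/(6*sigma) = (107.9 - 91.0)/(6*0.65091894) = 4.3272
Cpu = (107.9 - 101.88)/(3*0.65091894) = 3.0828
Cpl = (101.88 - 91.0)/(3*0.65091894) = 5.5716
Cpk = min(Cpu, Cpl) = 3.0828

3.0828


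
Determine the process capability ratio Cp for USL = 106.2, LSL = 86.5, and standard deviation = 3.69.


Cp = (USL - LSL) / (6 * sigma)
= (106.2 - 86.5) / (6 * 3.69)
= 19.7000 / 22.1400
= 0.8898

0.8898


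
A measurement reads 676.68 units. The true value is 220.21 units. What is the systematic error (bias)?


Systematic error = measured - true
= 676.68 - 220.21
= 456.4700

456.4700


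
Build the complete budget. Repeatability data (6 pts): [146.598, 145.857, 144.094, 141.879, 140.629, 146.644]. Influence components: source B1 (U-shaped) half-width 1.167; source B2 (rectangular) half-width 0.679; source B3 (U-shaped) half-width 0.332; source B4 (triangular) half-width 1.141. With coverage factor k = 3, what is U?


mean = (146.598 + 145.857 + 144.094 + 141.879 + 140.629 + 146.644) / 6 = 144.2835
s = sqrt(sum((x - mean)^2)/(n-1)) = 2.5525545
u_A = s / sqrt(n) = 2.5525545 / sqrt(6) = 1.042076
u_B1 = 1.167 / sqrt(2) = 0.82519361
u_B2 = 0.679 / sqrt(3) = 0.39202083
u_B3 = 0.332 / sqrt(2) = 0.23475945
u_B4 = 1.141 / sqrt(6) = 0.4658113
uc = sqrt(1.042076^2 + 0.82519361^2 + 0.39202083^2 + 0.23475945^2 + 0.4658113^2) = 1.4807564
U = k * uc = 3 * 1.4807564
U = 4.4423

4.4423


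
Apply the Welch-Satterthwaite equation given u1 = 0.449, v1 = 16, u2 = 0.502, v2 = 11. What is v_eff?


uc = sqrt(u1^2 + u2^2) = sqrt(0.449^2 + 0.502^2) = 0.67350204
v_eff = uc^4 / (u1^4/v1 + u2^4/v2)
= 0.67350204^4 / (0.449^4/16 + 0.502^4/11)
= 0.20575749 / 0.0083134594
v_eff = 24.7499

24.7499


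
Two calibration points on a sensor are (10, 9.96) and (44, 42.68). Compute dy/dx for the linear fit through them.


slope = (y2 - y1) / (x2 - x1)
= (42.68 - 9.96) / (44 - 10)
= 32.7200 / 34
= 0.9624

0.9624


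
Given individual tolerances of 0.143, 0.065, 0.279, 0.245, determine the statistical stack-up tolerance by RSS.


RSS = sqrt(0.143^2 + 0.065^2 + 0.279^2 + 0.245^2)
= sqrt(0.16254)
= 0.4032

0.4032


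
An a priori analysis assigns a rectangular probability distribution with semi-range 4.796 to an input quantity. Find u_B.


u_B = half_width / sqrt(3)
u_B = 4.796 / 1.7320508
u_B = 2.7690

2.7690


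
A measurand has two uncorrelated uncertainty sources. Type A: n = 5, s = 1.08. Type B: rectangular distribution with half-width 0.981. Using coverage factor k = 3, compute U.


u_A = s / sqrt(n) = 1.08 / sqrt(5) = 0.48299068
u_B = half_width / sqrt(3) = 0.981 / sqrt(3) = 0.56638061
uc = sqrt(u_A^2 + u_B^2) = sqrt(0.48299068^2 + 0.56638061^2) = 0.74435676
U = k * uc = 3 * 0.74435676
U = 2.2331

2.2331


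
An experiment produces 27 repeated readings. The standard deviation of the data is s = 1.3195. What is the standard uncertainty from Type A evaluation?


u_A = s / sqrt(n)
u_A = 1.3195 / sqrt(27)
u_A = 1.3195 / 5.1961524
u_A = 0.2539

0.2539


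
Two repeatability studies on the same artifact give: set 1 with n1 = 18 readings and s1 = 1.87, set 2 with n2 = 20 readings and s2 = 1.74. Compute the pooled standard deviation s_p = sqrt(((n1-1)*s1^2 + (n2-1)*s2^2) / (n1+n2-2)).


s_p = sqrt(((n1-1)*s1^2 + (n2-1)*s2^2) / (n1+n2-2))
numerator = (18-1)*1.87^2 + (20-1)*1.74^2 = 59.4473 + 57.5244 = 116.9717
denominator = 18 + 20 - 2 = 36
s_p^2 = 116.9717 / 36 = 3.2492139
s_p = sqrt(3.2492139) = 1.8026

1.8026


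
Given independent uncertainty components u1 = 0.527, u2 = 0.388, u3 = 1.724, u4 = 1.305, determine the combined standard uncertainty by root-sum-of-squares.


uc = sqrt(0.527^2 + 0.388^2 + 1.724^2 + 1.305^2)
uc = sqrt(5.103474)
uc = 2.2591

2.2591


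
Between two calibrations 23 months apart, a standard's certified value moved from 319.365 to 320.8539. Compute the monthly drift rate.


rate = (v2 - v1) / months
= (320.8539 - 319.365) / 23
= 1.4889 / 23
= 0.0647

0.0647


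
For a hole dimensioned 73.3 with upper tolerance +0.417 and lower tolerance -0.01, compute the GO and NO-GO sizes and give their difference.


GO = nominal - lower_tol (smallest hole = maximum material condition)
GO = 73.3 - 0.01 = 73.29
NO-GO = nominal + upper_tol (largest hole = least material condition)
NO-GO = 73.3 + 0.417 = 73.717
spread = NO-GO - GO = 73.717 - 73.29 = 0.4270

0.4270


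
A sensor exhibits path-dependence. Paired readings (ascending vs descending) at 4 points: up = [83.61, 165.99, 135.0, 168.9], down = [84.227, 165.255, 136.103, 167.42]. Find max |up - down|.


|83.61 - 84.227| = 0.6170
|165.99 - 165.255| = 0.7350
|135.0 - 136.103| = 1.1030
|168.9 - 167.42| = 1.4800
hysteresis = max(diffs) = 1.4800

1.4800


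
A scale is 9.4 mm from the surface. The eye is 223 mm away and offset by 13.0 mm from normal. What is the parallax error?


error = h * offset / d
= 9.4 * 13.0 / 223
= 0.5480

0.5480


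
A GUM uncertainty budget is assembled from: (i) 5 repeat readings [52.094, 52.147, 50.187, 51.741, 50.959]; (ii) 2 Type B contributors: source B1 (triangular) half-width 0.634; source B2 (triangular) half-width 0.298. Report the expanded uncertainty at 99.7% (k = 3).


mean = (52.094 + 52.147 + 50.187 + 51.741 + 50.959) / 5 = 51.4256
s = sqrt(sum((x - mean)^2)/(n-1)) = 0.83941932
u_A = s / sqrt(n) = 0.83941932 / sqrt(5) = 0.37539973
u_B1 = 0.634 / sqrt(6) = 0.25882942
u_B2 = 0.298 / sqrt(6) = 0.12165799
uc = sqrt(0.37539973^2 + 0.25882942^2 + 0.12165799^2) = 0.47193039
U = k * uc = 3 * 0.47193039
U = 1.4158

1.4158


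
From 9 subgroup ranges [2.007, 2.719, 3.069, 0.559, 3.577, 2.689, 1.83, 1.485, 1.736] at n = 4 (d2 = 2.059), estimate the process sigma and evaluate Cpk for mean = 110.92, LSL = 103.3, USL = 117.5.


R_bar = (2.007 + 2.719 + 3.069 + 0.559 + 3.577 + 2.689 + 1.83 + 1.485 + 1.736) / 9 = 2.1856667
sigma = R_bar / d2 = 2.1856667 / 2.059 = 1.0615186
Cp = (USL - LSL)/(6*sigma) = (117.5 - 103.3)/(6*1.0615186) = 2.2295
Cpu = (117.5 - 110.92)/(3*1.0615186) = 2.0662
Cpl = (110.92 - 103.3)/(3*1.0615186) = 2.3928
Cpk = min(Cpu, Cpl) = 2.0662

2.0662


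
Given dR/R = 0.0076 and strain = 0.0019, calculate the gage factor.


GF = (dR/R) / epsilon
= 0.0076 / 0.0019
= 4.0000

4.0000


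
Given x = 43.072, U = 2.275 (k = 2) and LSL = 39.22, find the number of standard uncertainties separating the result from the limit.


u = U / k = 2.275 / 2 = 1.1375
margin = |LSL - x| = |39.22 - 43.072| = 3.852
z = margin / u = 3.852 / 1.1375
z = 3.3864

3.3864


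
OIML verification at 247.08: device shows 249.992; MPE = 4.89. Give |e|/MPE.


e = indication - reference = 249.992 - 247.08 = 2.9120
|e| = 2.9120
ratio = |e| / MPE = 2.9120 / 4.89
ratio = 0.5955

0.5955


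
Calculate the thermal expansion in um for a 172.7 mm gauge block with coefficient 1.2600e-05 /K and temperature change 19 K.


dL = L * alpha * dT
= 172.7 * 1.2600e-05 * 19
= 0.0413444 mm
dL_um = 0.0413444 * 1000 = 41.3444 um

41.3444


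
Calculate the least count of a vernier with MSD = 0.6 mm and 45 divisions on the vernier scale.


LC = MSD / n_div
= 0.6 / 45
= 0.0133

0.0133


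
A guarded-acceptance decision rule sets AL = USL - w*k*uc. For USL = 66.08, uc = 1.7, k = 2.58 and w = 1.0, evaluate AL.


U = k * uc = 2.58 * 1.7 = 4.386
guard band g = w * U = 1.0 * 4.386 = 4.386
AL = USL - g = 66.08 - 4.386
AL = 61.6940

61.6940


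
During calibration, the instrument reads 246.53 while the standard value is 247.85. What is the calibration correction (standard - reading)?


Correction = standard - reading
= 247.85 - 246.53
= 1.3200

1.3200


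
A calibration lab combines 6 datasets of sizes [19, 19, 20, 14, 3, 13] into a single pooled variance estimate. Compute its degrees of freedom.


nu = sum_i (n_i - 1)
nu = ((19 - 1) + (19 - 1) + (20 - 1) + (14 - 1) + (3 - 1) + (13 - 1))
nu = 18 + 18 + 19 + 13 + 2 + 12
nu = 82

82


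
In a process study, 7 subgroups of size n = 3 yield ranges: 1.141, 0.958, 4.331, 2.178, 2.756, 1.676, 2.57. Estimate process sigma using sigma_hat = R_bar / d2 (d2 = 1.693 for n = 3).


R_bar = (1.141 + 0.958 + 4.331 + 2.178 + 2.756 + 1.676 + 2.57) / 7
R_bar = 15.61 / 7 = 2.23
sigma_hat = R_bar / d2 = 2.23 / 1.693 = 1.3172

1.3172


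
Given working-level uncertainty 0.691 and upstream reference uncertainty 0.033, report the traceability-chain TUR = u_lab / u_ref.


TUR = u_lab / u_ref
= 0.691 / 0.033
= 20.9394

20.9394


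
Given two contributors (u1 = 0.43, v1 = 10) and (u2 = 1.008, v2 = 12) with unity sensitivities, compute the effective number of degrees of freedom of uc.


uc = sqrt(u1^2 + u2^2) = sqrt(0.43^2 + 1.008^2) = 1.095885
v_eff = uc^4 / (u1^4/v1 + u2^4/v2)
= 1.095885^4 / (0.43^4/10 + 1.008^4/12)
= 1.4423144 / 0.089450972
v_eff = 16.1241

16.1241


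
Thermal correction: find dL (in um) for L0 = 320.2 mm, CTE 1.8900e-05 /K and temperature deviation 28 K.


dL = L * alpha * dT
= 320.2 * 1.8900e-05 * 28
= 0.1694498 mm
dL_um = 0.1694498 * 1000 = 169.4498 um

169.4498


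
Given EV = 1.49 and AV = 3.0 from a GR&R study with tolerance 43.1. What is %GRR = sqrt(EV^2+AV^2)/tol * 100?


GRR = sqrt(EV^2 + AV^2) = sqrt(1.49^2 + 3.0^2) = 3.3496418
%GRR = GRR / tol * 100 = 3.3496418 / 43.1 * 100
%GRR = 7.7718

7.7718


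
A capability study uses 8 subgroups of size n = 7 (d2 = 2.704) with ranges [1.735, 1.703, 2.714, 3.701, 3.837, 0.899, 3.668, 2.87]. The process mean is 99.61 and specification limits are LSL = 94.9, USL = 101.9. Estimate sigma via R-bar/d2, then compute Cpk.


R_bar = (1.735 + 1.703 + 2.714 + 3.701 + 3.837 + 0.899 + 3.668 + 2.87) / 8 = 2.640875
sigma = R_bar / d2 = 2.640875 / 2.704 = 0.97665496
Cp = (USL - LSL)/(6*sigma) = (101.9 - 94.9)/(6*0.97665496) = 1.1946
Cpu = (101.9 - 99.61)/(3*0.97665496) = 0.7816
Cpl = (99.61 - 94.9)/(3*0.97665496) = 1.6075
Cpk = min(Cpu, Cpl) = 0.7816

0.7816


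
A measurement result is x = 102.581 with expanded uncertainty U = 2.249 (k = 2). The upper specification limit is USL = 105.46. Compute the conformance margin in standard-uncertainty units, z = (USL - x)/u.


u = U / k = 2.249 / 2 = 1.1245
margin = |USL - x| = |105.46 - 102.581| = 2.879
z = margin / u = 2.879 / 1.1245
z = 2.5602

2.5602


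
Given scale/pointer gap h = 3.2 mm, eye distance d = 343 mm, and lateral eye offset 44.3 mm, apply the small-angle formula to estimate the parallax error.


error = h * offset / d
= 3.2 * 44.3 / 343
= 0.4133

0.4133


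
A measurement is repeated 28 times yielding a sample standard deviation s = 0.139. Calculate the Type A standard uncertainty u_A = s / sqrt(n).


u_A = s / sqrt(n)
u_A = 0.139 / sqrt(28)
u_A = 0.139 / 5.2915026
u_A = 0.0263

0.0263


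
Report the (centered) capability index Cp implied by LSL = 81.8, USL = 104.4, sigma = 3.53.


Cp = (USL - LSL) / (6 * sigma)
= (104.4 - 81.8) / (6 * 3.53)
= 22.6000 / 21.1800
= 1.0670

1.0670


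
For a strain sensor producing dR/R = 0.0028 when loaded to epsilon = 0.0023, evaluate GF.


GF = (dR/R) / epsilon
= 0.0028 / 0.0023
= 1.2174

1.2174


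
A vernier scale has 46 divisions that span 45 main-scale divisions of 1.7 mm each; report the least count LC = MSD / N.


LC = MSD / n_div
= 1.7 / 46
= 0.0370

0.0370


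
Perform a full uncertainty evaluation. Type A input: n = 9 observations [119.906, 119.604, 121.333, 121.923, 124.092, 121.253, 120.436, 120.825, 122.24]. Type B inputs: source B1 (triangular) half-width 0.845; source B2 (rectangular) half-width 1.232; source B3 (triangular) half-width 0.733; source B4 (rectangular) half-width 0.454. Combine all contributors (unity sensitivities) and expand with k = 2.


mean = (119.906 + 119.604 + 121.333 + 121.923 + 124.092 + 121.253 + 120.436 + 120.825 + 122.24) / 9 = 121.2902222
s = sqrt(sum((x - mean)^2)/(n-1)) = 1.3629565
u_A = s / sqrt(n) = 1.3629565 / sqrt(9) = 0.45431883
u_B1 = 0.845 / sqrt(6) = 0.34496981
u_B2 = 1.232 / sqrt(3) = 0.71129553
u_B3 = 0.733 / sqrt(6) = 0.299246
u_B4 = 0.454 / sqrt(3) = 0.26211702
uc = sqrt(0.45431883^2 + 0.34496981^2 + 0.71129553^2 + 0.299246^2 + 0.26211702^2) = 0.99478872
U = k * uc = 2 * 0.99478872
U = 1.9896

1.9896


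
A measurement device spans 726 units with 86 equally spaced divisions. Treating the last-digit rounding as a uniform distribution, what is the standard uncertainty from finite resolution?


resolution = range / divisions
resolution = 726 / 86 = 8.4418605
u_res = resolution / (2*sqrt(3))
u_res = 8.4418605 / 3.4641016
u_res = 2.4370

2.4370


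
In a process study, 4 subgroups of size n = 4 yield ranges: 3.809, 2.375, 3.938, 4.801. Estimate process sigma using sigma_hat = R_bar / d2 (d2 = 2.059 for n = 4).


R_bar = (3.809 + 2.375 + 3.938 + 4.801) / 4
R_bar = 14.923 / 4 = 3.73075
sigma_hat = R_bar / d2 = 3.73075 / 2.059 = 1.8119

1.8119


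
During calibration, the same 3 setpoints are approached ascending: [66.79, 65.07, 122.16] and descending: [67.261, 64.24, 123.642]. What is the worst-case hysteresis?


|66.79 - 67.261| = 0.4710
|65.07 - 64.24| = 0.8300
|122.16 - 123.642| = 1.4820
hysteresis = max(diffs) = 1.4820

1.4820


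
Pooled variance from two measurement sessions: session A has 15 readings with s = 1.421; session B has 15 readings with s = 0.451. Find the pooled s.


s_p = sqrt(((n1-1)*s1^2 + (n2-1)*s2^2) / (n1+n2-2))
numerator = (15-1)*1.421^2 + (15-1)*0.451^2 = 28.269374 + 2.847614 = 31.116988
denominator = 15 + 15 - 2 = 28
s_p^2 = 31.116988 / 28 = 1.111321
s_p = sqrt(1.111321) = 1.0542

1.0542


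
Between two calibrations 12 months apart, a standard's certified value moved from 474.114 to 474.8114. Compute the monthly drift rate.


rate = (v2 - v1) / months
= (474.8114 - 474.114) / 12
= 0.6974 / 12
= 0.0581

0.0581


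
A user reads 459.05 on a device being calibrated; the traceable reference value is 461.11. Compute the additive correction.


Correction = standard - reading
= 461.11 - 459.05
= 2.0600

2.0600


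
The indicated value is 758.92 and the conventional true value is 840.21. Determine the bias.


Systematic error = measured - true
= 758.92 - 840.21
= -81.2900

-81.2900


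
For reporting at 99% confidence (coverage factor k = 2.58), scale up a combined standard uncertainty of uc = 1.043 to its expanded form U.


U = k * uc
U = 2.58 * 1.043
U = 2.6909

2.6909


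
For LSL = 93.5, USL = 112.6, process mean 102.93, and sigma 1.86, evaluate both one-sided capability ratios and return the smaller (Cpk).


Cpu = (USL - mean) / (3*sigma) = (112.6 - 102.93) / (3*1.86) = 1.7330
Cpl = (mean - LSL) / (3*sigma) = (102.93 - 93.5) / (3*1.86) = 1.6900
Cpk = min(Cpu, Cpl) = 1.6900

1.6900


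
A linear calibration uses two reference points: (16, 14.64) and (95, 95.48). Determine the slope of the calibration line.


slope = (y2 - y1) / (x2 - x1)
= (95.48 - 14.64) / (95 - 16)
= 80.8400 / 79
= 1.0233

1.0233


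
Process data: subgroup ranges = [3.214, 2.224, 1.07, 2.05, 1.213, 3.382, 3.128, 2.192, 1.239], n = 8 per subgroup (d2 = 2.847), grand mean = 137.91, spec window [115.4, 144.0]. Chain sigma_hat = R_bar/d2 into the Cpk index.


R_bar = (3.214 + 2.224 + 1.07 + 2.05 + 1.213 + 3.382 + 3.128 + 2.192 + 1.239) / 9 = 2.1902222
sigma = R_bar / d2 = 2.1902222 / 2.847 = 0.76930882
Cp = (USL - LSL)/(6*sigma) = (144.0 - 115.4)/(6*0.76930882) = 6.1960
Cpu = (144.0 - 137.91)/(3*0.76930882) = 2.6387
Cpl = (137.91 - 115.4)/(3*0.76930882) = 9.7533
Cpk = min(Cpu, Cpl) = 2.6387

2.6387


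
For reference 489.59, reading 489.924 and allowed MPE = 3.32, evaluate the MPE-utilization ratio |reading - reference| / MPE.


e = indication - reference = 489.924 - 489.59 = 0.3340
|e| = 0.3340
ratio = |e| / MPE = 0.3340 / 3.32
ratio = 0.1006

0.1006


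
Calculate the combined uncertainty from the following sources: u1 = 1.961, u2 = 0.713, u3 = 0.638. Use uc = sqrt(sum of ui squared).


uc = sqrt(1.961^2 + 0.713^2 + 0.638^2)
uc = sqrt(4.760934)
uc = 2.1820

2.1820


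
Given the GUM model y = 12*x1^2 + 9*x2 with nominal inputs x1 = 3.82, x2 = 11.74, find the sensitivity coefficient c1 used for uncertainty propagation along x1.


y = 12*x1^2 + 9*x2
dy/dx1 = 2*12*x1
Evaluate at x1 = 3.82: c1 = 24 * 3.82
c1 = 91.6800

91.6800


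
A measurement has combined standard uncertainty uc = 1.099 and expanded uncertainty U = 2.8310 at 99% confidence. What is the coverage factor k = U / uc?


k = U / uc
k = 2.8310 / 1.099
k = 2.576

2.576


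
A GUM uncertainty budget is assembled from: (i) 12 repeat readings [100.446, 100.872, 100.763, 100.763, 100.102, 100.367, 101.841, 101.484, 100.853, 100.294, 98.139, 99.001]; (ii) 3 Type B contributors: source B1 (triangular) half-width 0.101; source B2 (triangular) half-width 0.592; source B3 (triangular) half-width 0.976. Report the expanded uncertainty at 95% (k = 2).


mean = (100.446 + 100.872 + 100.763 + 100.763 + 100.102 + 100.367 + 101.841 + 101.484 + 100.853 + 100.294 + 98.139 + 99.001) / 12 = 100.4104167
s = sqrt(sum((x - mean)^2)/(n-1)) = 1.0051835
u_A = s / sqrt(n) = 1.0051835 / sqrt(12) = 0.29017148
u_B1 = 0.101 / sqrt(6) = 0.041233077
u_B2 = 0.592 / sqrt(6) = 0.24168299
u_B3 = 0.976 / sqrt(6) = 0.39845033
uc = sqrt(0.29017148^2 + 0.041233077^2 + 0.24168299^2 + 0.39845033^2) = 0.55052065
U = k * uc = 2 * 0.55052065
U = 1.1010

1.1010


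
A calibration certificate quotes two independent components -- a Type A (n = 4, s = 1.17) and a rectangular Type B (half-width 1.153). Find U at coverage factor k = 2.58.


u_A = s / sqrt(n) = 1.17 / sqrt(4) = 0.585
u_B = half_width / sqrt(3) = 1.153 / sqrt(3) = 0.66568486
uc = sqrt(u_A^2 + u_B^2) = sqrt(0.585^2 + 0.66568486^2) = 0.88620615
U = k * uc = 2.58 * 0.88620615
U = 2.2864

2.2864


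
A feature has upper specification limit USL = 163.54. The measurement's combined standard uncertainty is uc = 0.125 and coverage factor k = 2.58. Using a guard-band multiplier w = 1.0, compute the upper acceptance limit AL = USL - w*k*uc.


U = k * uc = 2.58 * 0.125 = 0.3225
guard band g = w * U = 1.0 * 0.3225 = 0.3225
AL = USL - g = 163.54 - 0.3225
AL = 163.2175

163.2175


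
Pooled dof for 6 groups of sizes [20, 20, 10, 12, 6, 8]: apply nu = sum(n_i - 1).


nu = sum_i (n_i - 1)
nu = ((20 - 1) + (20 - 1) + (10 - 1) + (12 - 1) + (6 - 1) + (8 - 1))
nu = 19 + 19 + 9 + 11 + 5 + 7
nu = 70

70


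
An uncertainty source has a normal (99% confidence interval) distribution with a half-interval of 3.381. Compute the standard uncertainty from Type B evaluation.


u_B = half_width / 2.576
u_B = 3.381 / 2.576
u_B = 1.3125

1.3125


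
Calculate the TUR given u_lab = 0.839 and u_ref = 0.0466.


TUR = u_lab / u_ref
= 0.839 / 0.0466
= 18.0043

18.0043


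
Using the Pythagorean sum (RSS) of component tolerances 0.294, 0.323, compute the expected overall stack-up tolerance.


RSS = sqrt(0.294^2 + 0.323^2)
= sqrt(0.190765)
= 0.4368

0.4368


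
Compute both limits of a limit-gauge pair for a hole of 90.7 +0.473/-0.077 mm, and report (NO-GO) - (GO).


GO = nominal - lower_tol (smallest hole = maximum material condition)
GO = 90.7 - 0.077 = 90.623
NO-GO = nominal + upper_tol (largest hole = least material condition)
NO-GO = 90.7 + 0.473 = 91.173
spread = NO-GO - GO = 91.173 - 90.623 = 0.5500

0.5500


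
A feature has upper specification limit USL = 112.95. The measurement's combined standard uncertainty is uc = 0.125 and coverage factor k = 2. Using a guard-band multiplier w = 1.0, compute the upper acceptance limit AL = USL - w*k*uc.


U = k * uc = 2 * 0.125 = 0.25
guard band g = w * U = 1.0 * 0.25 = 0.25
AL = USL - g = 112.95 - 0.25
AL = 112.7000

112.7000


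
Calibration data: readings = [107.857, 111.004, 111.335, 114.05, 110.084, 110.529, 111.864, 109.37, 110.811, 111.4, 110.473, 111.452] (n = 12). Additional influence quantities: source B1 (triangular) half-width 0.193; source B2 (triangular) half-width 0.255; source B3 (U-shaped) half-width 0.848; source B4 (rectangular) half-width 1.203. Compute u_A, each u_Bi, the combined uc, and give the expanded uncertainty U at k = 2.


mean = (107.857 + 111.004 + 111.335 + 114.05 + 110.084 + 110.529 + 111.864 + 109.37 + 110.811 + 111.4 + 110.473 + 111.452) / 12 = 110.8524167
s = sqrt(sum((x - mean)^2)/(n-1)) = 1.4824386
u_A = s / sqrt(n) = 1.4824386 / sqrt(12) = 0.42794316
u_B1 = 0.193 / sqrt(6) = 0.07879192
u_B2 = 0.255 / sqrt(6) = 0.10410331
u_B3 = 0.848 / sqrt(2) = 0.59962655
u_B4 = 1.203 / sqrt(3) = 0.69455237
uc = sqrt(0.42794316^2 + 0.07879192^2 + 0.10410331^2 + 0.59962655^2 + 0.69455237^2) = 1.0208506
U = k * uc = 2 * 1.0208506
U = 2.0417

2.0417


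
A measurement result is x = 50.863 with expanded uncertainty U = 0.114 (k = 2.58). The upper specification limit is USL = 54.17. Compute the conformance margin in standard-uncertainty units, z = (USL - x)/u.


u = U / k = 0.114 / 2.58 = 0.044186047
margin = |USL - x| = |54.17 - 50.863| = 3.307
z = margin / u = 3.307 / 0.044186047
z = 74.8426

74.8426


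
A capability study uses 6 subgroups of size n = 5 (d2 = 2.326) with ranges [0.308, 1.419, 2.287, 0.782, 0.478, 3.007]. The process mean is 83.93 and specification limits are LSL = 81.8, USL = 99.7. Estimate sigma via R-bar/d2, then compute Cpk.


R_bar = (0.308 + 1.419 + 2.287 + 0.782 + 0.478 + 3.007) / 6 = 1.3801667
sigma = R_bar / d2 = 1.3801667 / 2.326 = 0.59336488
Cp = (USL - LSL)/(6*sigma) = (99.7 - 81.8)/(6*0.59336488) = 5.0278
Cpu = (99.7 - 83.93)/(3*0.59336488) = 8.8591
Cpl = (83.93 - 81.8)/(3*0.59336488) = 1.1966
Cpk = min(Cpu, Cpl) = 1.1966

1.1966


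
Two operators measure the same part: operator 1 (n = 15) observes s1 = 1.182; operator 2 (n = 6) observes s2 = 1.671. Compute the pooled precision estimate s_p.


s_p = sqrt(((n1-1)*s1^2 + (n2-1)*s2^2) / (n1+n2-2))
numerator = (15-1)*1.182^2 + (6-1)*1.671^2 = 19.559736 + 13.961205 = 33.520941
denominator = 15 + 6 - 2 = 19
s_p^2 = 33.520941 / 19 = 1.7642601
s_p = sqrt(1.7642601) = 1.3283

1.3283


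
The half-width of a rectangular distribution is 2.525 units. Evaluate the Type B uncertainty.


u_B = half_width / sqrt(3)
u_B = 2.525 / 1.7320508
u_B = 1.4578

1.4578


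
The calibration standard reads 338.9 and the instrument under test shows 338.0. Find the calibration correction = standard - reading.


Correction = standard - reading
= 338.9 - 338.0
= 0.9000

0.9000


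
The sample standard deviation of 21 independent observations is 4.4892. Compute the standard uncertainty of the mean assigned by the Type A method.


u_A = s / sqrt(n)
u_A = 4.4892 / sqrt(21)
u_A = 4.4892 / 4.5825757
u_A = 0.9796

0.9796


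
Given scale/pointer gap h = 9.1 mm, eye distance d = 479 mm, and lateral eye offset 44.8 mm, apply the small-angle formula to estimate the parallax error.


error = h * offset / d
= 9.1 * 44.8 / 479
= 0.8511

0.8511


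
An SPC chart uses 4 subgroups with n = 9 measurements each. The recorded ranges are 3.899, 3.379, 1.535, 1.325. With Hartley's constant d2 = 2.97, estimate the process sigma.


R_bar = (3.899 + 3.379 + 1.535 + 1.325) / 4
R_bar = 10.138 / 4 = 2.5345
sigma_hat = R_bar / d2 = 2.5345 / 2.97 = 0.8534

0.8534


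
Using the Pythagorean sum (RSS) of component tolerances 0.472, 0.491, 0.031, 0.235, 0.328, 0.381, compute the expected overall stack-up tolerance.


RSS = sqrt(0.472^2 + 0.491^2 + 0.031^2 + 0.235^2 + 0.328^2 + 0.381^2)
= sqrt(0.772796)
= 0.8791

0.8791


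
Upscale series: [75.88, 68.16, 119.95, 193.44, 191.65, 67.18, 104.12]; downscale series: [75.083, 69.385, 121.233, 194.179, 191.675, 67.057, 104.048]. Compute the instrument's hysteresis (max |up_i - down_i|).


|75.88 - 75.083| = 0.7970
|68.16 - 69.385| = 1.2250
|119.95 - 121.233| = 1.2830
|193.44 - 194.179| = 0.7390
|191.65 - 191.675| = 0.0250
|67.18 - 67.057| = 0.1230
|104.12 - 104.048| = 0.0720
hysteresis = max(diffs) = 1.2830

1.2830
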